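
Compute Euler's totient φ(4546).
φ(4546) = 2272

φ is multiplicative, with φ(p^e) = p^e − p^(e−1). Factorise 4546 = 2 · 2273. Then
  φ(4546) = (2 − 1) · (2273 − 1) = 1 · 2272 = 2272.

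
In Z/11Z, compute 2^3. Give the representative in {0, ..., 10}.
Use repeated squaring. Binary(3) = 11. Walk through the bits of the exponent 3 left-to-right: at each bit after the leading one, square the running value, then multiply by 2 if the bit is 1 (always reducing mod 11):
  bit 1 = 1 (leading): start with 2.
  bit 2 = 1: square 2^2 = 4; bit is 1, so multiply 4·2 = 8 (mod 11).
Final value: 2^3 ≡ 8 (mod 11).

Final answer: 8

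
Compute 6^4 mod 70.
Use repeated squaring. Binary(4) = 100. Walk through the bits of the exponent 4 left-to-right: at each bit after the leading one, square the running value, then multiply by 6 if the bit is 1 (always reducing mod 70):
  bit 1 = 1 (leading): start with 6.
  bit 2 = 0: square 6^2 = 36 (mod 70).
  bit 3 = 0: square 36^2 = 1296 ≡ 36 (mod 70).
Final value: 6^4 ≡ 36 (mod 70).

Final answer: 36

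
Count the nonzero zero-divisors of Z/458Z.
Z/458Z has 229 nonzero zero-divisors

In Z/458Z each nonzero element is either a unit (gcd with 458 is 1) or a zero-divisor (gcd > 1). The number of units is φ(458): factorise 458 = 2 · 229, so φ(458) = (2 − 1) · (229 − 1) = 1 · 228 = 228. The nonzero elements number 458 − 1 = 457. Hence the nonzero zero-divisors number 457 − 228 = 229.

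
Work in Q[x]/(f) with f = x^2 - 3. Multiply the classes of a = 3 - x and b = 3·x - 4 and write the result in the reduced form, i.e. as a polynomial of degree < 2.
a · b ≡ 13·x - 21 (mod f(x))

First multiply in Q[x] without reducing: a · b = -3·x^2 + 13·x - 12. Now divide by f(x) = x^2 - 3, eliminating the leading term at each step:
  leading term -3·x^2: subtract (-3)·f(x) = 9 - 3·x^2, leaving 13·x - 21
The degree is now < 2, so this is the remainder. Hence a · b ≡ 13·x - 21 in Q[x]/(f).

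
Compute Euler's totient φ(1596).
φ is multiplicative, with φ(p^e) = p^e − p^(e−1). Factorise 1596 = 2^2 · 3 · 7 · 19. Then
  φ(1596) = (2^2 − 2^1) · (3 − 1) · (7 − 1) · (19 − 1) = 2 · 2 · 6 · 18 = 432.

Final answer: φ(1596) = 432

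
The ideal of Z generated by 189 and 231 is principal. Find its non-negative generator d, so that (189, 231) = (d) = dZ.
(189, 231) = (21); d = 21

In the PID Z, (a, b) is generated by gcd(a, b). Compute gcd(231, 189) with the extended Euclidean algorithm, tracking rows (r, s, t) with s·231 + t·189 = r:
  row A: (231, 1, 0)   [1·231 + 0·189 = 231]
  row B: (189, 0, 1)   [0·231 + 1·189 = 189]
  231 = 1·189 + 42   → row C = row A − 1·row B = (42, 1, −1)   [check: 1·231 − 1·189 = 42]
  189 = 4·42 + 21   → row D = row B − 4·row C = (21, −4, 5)   [check: −4·231 + 5·189 = 21]
  42 = 2·21 + 0   → remainder 0, stop. gcd = 21 (last nonzero row D).
So gcd(189, 231) = 21, with Bézout identity −4·231 + 5·189 = 21. Containment (⊇): the Bézout identity exhibits 21 as an element of (189, 231), giving (21) ⊆ (189, 231). Containment (⊆): since 21 | 189 and 21 | 231 (189 = 21·9, 231 = 21·11), every Z-linear combination of 189 and 231 is divisible by 21, so (189, 231) ⊆ (21). Therefore (189, 231) = (21), d = 21.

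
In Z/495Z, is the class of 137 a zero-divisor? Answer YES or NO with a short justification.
gcd(137, 495) = 1, so 137 is a unit in Z/495Z (it has a multiplicative inverse). A unit cannot be a zero-divisor: if 137·b ≡ 0 then multiplying both sides by 137^(−1) gives b ≡ 0. So 137 is not a zero-divisor.

Final answer: NO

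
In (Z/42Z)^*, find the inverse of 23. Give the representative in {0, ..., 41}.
23^(−1) ≡ 11 (mod 42)

Apply the extended Euclidean algorithm to (42, 23), tracking rows (r, s, t) with s·42 + t·23 = r. Each division r_prev = q·r_cur + r_new produces the new row as (previous row) − q·(current row):
  row A: (42, 1, 0)   [1·42 + 0·23 = 42]
  row B: (23, 0, 1)   [0·42 + 1·23 = 23]
  42 = 1·23 + 19   → row C = row A − 1·row B = (19, 1, −1)   [check: 1·42 − 1·23 = 19]
  23 = 1·19 + 4   → row D = row B − 1·row C = (4, −1, 2)   [check: −1·42 + 2·23 = 4]
  19 = 4·4 + 3   → row E = row C − 4·row D = (3, 5, −9)   [check: 5·42 − 9·23 = 3]
  4 = 1·3 + 1   → row F = row D − 1·row E = (1, −6, 11)   [check: −6·42 + 11·23 = 1]
  3 = 3·1 + 0   → remainder 0, stop. gcd = 1 (last nonzero row F).
The gcd is 1, so 23 is invertible mod 42. The last nonzero row gives −6·42 + 11·23 = 1, so t = 11. So 23^(−1) ≡ 11 (mod 42). Verify: 23 · 11 = 253 ≡ 1 (mod 42). ✓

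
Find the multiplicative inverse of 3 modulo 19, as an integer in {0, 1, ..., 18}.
3^(−1) ≡ 13 (mod 19)

Apply the extended Euclidean algorithm to (19, 3), tracking rows (r, s, t) with s·19 + t·3 = r. Each division r_prev = q·r_cur + r_new produces the new row as (previous row) − q·(current row):
  row A: (19, 1, 0)   [1·19 + 0·3 = 19]
  row B: (3, 0, 1)   [0·19 + 1·3 = 3]
  19 = 6·3 + 1   → row C = row A − 6·row B = (1, 1, −6)   [check: 1·19 − 6·3 = 1]
  3 = 3·1 + 0   → remainder 0, stop. gcd = 1 (last nonzero row C).
The gcd is 1, so 3 is invertible mod 19. The last nonzero row gives 1·19 − 6·3 = 1, so t = −6. So 3^(−1) ≡ −6 ≡ 13 (mod 19). Verify: 3 · 13 = 39 ≡ 1 (mod 19). ✓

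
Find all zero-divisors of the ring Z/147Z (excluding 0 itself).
An element a ∈ Z/147Z (with a ≠ 0) is a zero-divisor iff gcd(a, 147) > 1 (because a is a unit precisely when gcd(a, n) = 1, and in Z/nZ every nonzero, non-unit element is a zero-divisor). Scan a = 1, ..., 146 and keep those with gcd(a, 147) > 1:
  gcd(3, 147) = 3, gcd(6, 147) = 3, gcd(7, 147) = 7, gcd(9, 147) = 3, gcd(12, 147) = 3, gcd(14, 147) = 7, gcd(15, 147) = 3, gcd(18, 147) = 3, gcd(21, 147) = 21, gcd(24, 147) = 3, gcd(27, 147) = 3, gcd(28, 147) = 7, gcd(30, 147) = 3, gcd(33, 147) = 3, gcd(35, 147) = 7, gcd(36, 147) = 3, gcd(39, 147) = 3, gcd(42, 147) = 21, gcd(45, 147) = 3, gcd(48, 147) = 3, gcd(49, 147) = 49, gcd(51, 147) = 3, gcd(54, 147) = 3, gcd(56, 147) = 7, gcd(57, 147) = 3, gcd(60, 147) = 3, gcd(63, 147) = 21, gcd(66, 147) = 3, gcd(69, 147) = 3, gcd(70, 147) = 7, gcd(72, 147) = 3, gcd(75, 147) = 3, gcd(77, 147) = 7, gcd(78, 147) = 3, gcd(81, 147) = 3, gcd(84, 147) = 21, gcd(87, 147) = 3, gcd(90, 147) = 3, gcd(91, 147) = 7, gcd(93, 147) = 3, gcd(96, 147) = 3, gcd(98, 147) = 49, gcd(99, 147) = 3, gcd(102, 147) = 3, gcd(105, 147) = 21, gcd(108, 147) = 3, gcd(111, 147) = 3, gcd(112, 147) = 7, gcd(114, 147) = 3, gcd(117, 147) = 3, gcd(119, 147) = 7, gcd(120, 147) = 3, gcd(123, 147) = 3, gcd(126, 147) = 21, gcd(129, 147) = 3, gcd(132, 147) = 3, gcd(133, 147) = 7, gcd(135, 147) = 3, gcd(138, 147) = 3, gcd(140, 147) = 7, gcd(141, 147) = 3, gcd(144, 147) = 3.
All other a ∈ {1, ..., 146} have gcd(a, 147) = 1 and are units. So the nonzero zero-divisors are exactly the 62 values of a appearing in this scan.

Final answer: nonzero zero-divisors of Z/147Z = {3, 6, 7, 9, 12, 14, 15, 18, 21, 24, 27, 28, 30, 33, 35, 36, 39, 42, 45, 48, 49, 51, 54, 56, 57, 60, 63, 66, 69, 70, 72, 75, 77, 78, 81, 84, 87, 90, 91, 93, 96, 98, 99, 102, 105, 108, 111, 112, 114, 117, 119, 120, 123, 126, 129, 132, 133, 135, 138, 140, 141, 144}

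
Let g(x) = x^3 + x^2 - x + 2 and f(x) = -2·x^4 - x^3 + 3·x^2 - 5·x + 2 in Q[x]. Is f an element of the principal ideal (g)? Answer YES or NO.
In Q[x] the ideal (g) consists of all multiples of g, so f ∈ (g) iff g | f, i.e. iff the remainder of f on division by g is 0. Divide f by g (g is monic, so eliminate the leading term of the running remainder at each step):
  leading term -2·x^4: subtract (-2·x)·g(x) = -2·x^4 - 2·x^3 + 2·x^2 - 4·x, leaving x^3 + x^2 - x + 2
  leading term x^3: subtract (1)·g(x) = x^3 + x^2 - x + 2, leaving 0
The remainder is 0, so f(x) = g(x) · h(x) with h(x) = 1 - 2·x. Hence g | f, i.e. f ∈ (g).

Final answer: YES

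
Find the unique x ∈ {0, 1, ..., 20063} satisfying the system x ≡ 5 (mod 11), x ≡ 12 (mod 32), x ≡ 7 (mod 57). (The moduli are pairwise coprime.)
x ≡ 6220 (mod 20064); the representative in [0, 20064) is 6220

The moduli 11, 32, 57 are pairwise coprime, so by the CRT there is a unique solution mod 11·32·57 = 20064.
Solve by successive substitution. Start with x ≡ 5 (mod 11).
  Combine with x ≡ 12 (mod 32): write x = 5 + 11·t and require 5 + 11·t ≡ 12 (mod 32), i.e. 11·t ≡ 12 − 5 ≡ 7 (mod 32). Since 11^(−1) ≡ 3 (mod 32), t ≡ 3·7 ≡ 21 (mod 32). So x ≡ 5 + 11·21 = 236 (mod 352).
  Combine with x ≡ 7 (mod 57): write x = 236 + 352·t and require 236 + 352·t ≡ 7 (mod 57), i.e. 352·t ≡ 7 − 236 ≡ 56 (mod 57). Since 352^(−1) ≡ 40 (mod 57) (352 ≡ 10 (mod 57)), t ≡ 40·56 ≡ 17 (mod 57). So x ≡ 236 + 352·17 = 6220 (mod 20064).
Unique solution in [0, 20064): x = 6220.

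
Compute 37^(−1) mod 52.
37^(−1) ≡ 45 (mod 52)

Apply the extended Euclidean algorithm to (52, 37), tracking rows (r, s, t) with s·52 + t·37 = r. Each division r_prev = q·r_cur + r_new produces the new row as (previous row) − q·(current row):
  row A: (52, 1, 0)   [1·52 + 0·37 = 52]
  row B: (37, 0, 1)   [0·52 + 1·37 = 37]
  52 = 1·37 + 15   → row C = row A − 1·row B = (15, 1, −1)   [check: 1·52 − 1·37 = 15]
  37 = 2·15 + 7   → row D = row B − 2·row C = (7, −2, 3)   [check: −2·52 + 3·37 = 7]
  15 = 2·7 + 1   → row E = row C − 2·row D = (1, 5, −7)   [check: 5·52 − 7·37 = 1]
  7 = 7·1 + 0   → remainder 0, stop. gcd = 1 (last nonzero row E).
The gcd is 1, so 37 is invertible mod 52. The last nonzero row gives 5·52 − 7·37 = 1, so t = −7. So 37^(−1) ≡ −7 ≡ 45 (mod 52). Verify: 37 · 45 = 1665 ≡ 1 (mod 52). ✓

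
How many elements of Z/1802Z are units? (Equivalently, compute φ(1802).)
An element a ∈ Z/1802Z is a unit iff gcd(a, 1802) = 1, so the number of units is φ(1802). φ is multiplicative, with φ(p^e) = p^e − p^(e−1). Factorise 1802 = 2 · 17 · 53. Then
  φ(1802) = (2 − 1) · (17 − 1) · (53 − 1) = 1 · 16 · 52 = 832.

Final answer: Z/1802Z has φ(1802) = 832 units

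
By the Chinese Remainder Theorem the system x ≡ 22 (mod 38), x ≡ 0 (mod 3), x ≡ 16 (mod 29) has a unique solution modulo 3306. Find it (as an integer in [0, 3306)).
x ≡ 2568 (mod 3306); the representative in [0, 3306) is 2568

The moduli 38, 3, 29 are pairwise coprime, so by the CRT there is a unique solution mod 38·3·29 = 3306.
Solve by successive substitution. Start with x ≡ 22 (mod 38).
  Combine with x ≡ 0 (mod 3): write x = 22 + 38·t and require 22 + 38·t ≡ 0 (mod 3), i.e. 38·t ≡ 0 − 22 ≡ 2 (mod 3). Since 38^(−1) ≡ 2 (mod 3) (38 ≡ 2 (mod 3)), t ≡ 2·2 ≡ 1 (mod 3). So x ≡ 22 + 38·1 = 60 (mod 114).
  Combine with x ≡ 16 (mod 29): write x = 60 + 114·t and require 60 + 114·t ≡ 16 (mod 29), i.e. 114·t ≡ 16 − 60 ≡ 14 (mod 29). Since 114^(−1) ≡ 14 (mod 29) (114 ≡ 27 (mod 29)), t ≡ 14·14 ≡ 22 (mod 29). So x ≡ 60 + 114·22 = 2568 (mod 3306).
Unique solution in [0, 3306): x = 2568.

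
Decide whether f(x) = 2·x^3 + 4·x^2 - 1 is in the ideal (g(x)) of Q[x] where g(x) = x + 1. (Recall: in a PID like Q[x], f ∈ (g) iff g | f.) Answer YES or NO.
NO

In Q[x] the ideal (g) consists of all multiples of g, so f ∈ (g) iff g | f, i.e. iff the remainder of f on division by g is 0. Divide f by g (g is monic, so eliminate the leading term of the running remainder at each step):
  leading term 2·x^3: subtract (2·x^2)·g(x) = 2·x^3 + 2·x^2, leaving 2·x^2 - 1
  leading term 2·x^2: subtract (2·x)·g(x) = 2·x^2 + 2·x, leaving -2·x - 1
  leading term -2·x: subtract (-2)·g(x) = -2·x - 2, leaving 1
The remainder r(x) = 1 ≠ 0 (and deg r < deg g), so g ∤ f, i.e. f ∉ (g).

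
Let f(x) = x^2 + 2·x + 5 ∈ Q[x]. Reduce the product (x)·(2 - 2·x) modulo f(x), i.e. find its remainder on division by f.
First multiply in Q[x] without reducing: a · b = -2·x^2 + 2·x. Now divide by f(x) = x^2 + 2·x + 5, eliminating the leading term at each step:
  leading term -2·x^2: subtract (-2)·f(x) = -2·x^2 - 4·x - 10, leaving 6·x + 10
The degree is now < 2, so this is the remainder. Hence a · b ≡ 6·x + 10 in Q[x]/(f).

Final answer: a · b ≡ 6·x + 10 (mod f(x))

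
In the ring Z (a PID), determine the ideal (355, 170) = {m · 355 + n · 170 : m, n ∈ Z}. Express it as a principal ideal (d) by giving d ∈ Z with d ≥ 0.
In the PID Z, (a, b) is generated by gcd(a, b). Compute gcd(355, 170) with the extended Euclidean algorithm, tracking rows (r, s, t) with s·355 + t·170 = r:
  row A: (355, 1, 0)   [1·355 + 0·170 = 355]
  row B: (170, 0, 1)   [0·355 + 1·170 = 170]
  355 = 2·170 + 15   → row C = row A − 2·row B = (15, 1, −2)   [check: 1·355 − 2·170 = 15]
  170 = 11·15 + 5   → row D = row B − 11·row C = (5, −11, 23)   [check: −11·355 + 23·170 = 5]
  15 = 3·5 + 0   → remainder 0, stop. gcd = 5 (last nonzero row D).
So gcd(355, 170) = 5, with Bézout identity −11·355 + 23·170 = 5. Containment (⊇): the Bézout identity exhibits 5 as an element of (355, 170), giving (5) ⊆ (355, 170). Containment (⊆): since 5 | 355 and 5 | 170 (355 = 5·71, 170 = 5·34), every Z-linear combination of 355 and 170 is divisible by 5, so (355, 170) ⊆ (5). Therefore (355, 170) = (5), d = 5.

Final answer: (355, 170) = (5); d = 5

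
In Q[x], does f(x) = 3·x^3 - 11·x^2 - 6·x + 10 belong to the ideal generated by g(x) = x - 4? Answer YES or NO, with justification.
NO

In Q[x] the ideal (g) consists of all multiples of g, so f ∈ (g) iff g | f, i.e. iff the remainder of f on division by g is 0. Divide f by g (g is monic, so eliminate the leading term of the running remainder at each step):
  leading term 3·x^3: subtract (3·x^2)·g(x) = 3·x^3 - 12·x^2, leaving x^2 - 6·x + 10
  leading term x^2: subtract (x)·g(x) = x^2 - 4·x, leaving 10 - 2·x
  leading term -2·x: subtract (-2)·g(x) = 8 - 2·x, leaving 2
The remainder r(x) = 2 ≠ 0 (and deg r < deg g), so g ∤ f, i.e. f ∉ (g).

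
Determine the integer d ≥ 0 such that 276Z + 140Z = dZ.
In the PID Z, (a, b) is generated by gcd(a, b). Compute gcd(276, 140) with the extended Euclidean algorithm, tracking rows (r, s, t) with s·276 + t·140 = r:
  row A: (276, 1, 0)   [1·276 + 0·140 = 276]
  row B: (140, 0, 1)   [0·276 + 1·140 = 140]
  276 = 1·140 + 136   → row C = row A − 1·row B = (136, 1, −1)   [check: 1·276 − 1·140 = 136]
  140 = 1·136 + 4   → row D = row B − 1·row C = (4, −1, 2)   [check: −1·276 + 2·140 = 4]
  136 = 34·4 + 0   → remainder 0, stop. gcd = 4 (last nonzero row D).
So gcd(276, 140) = 4, with Bézout identity −1·276 + 2·140 = 4. Containment (⊇): the Bézout identity exhibits 4 as an element of (276, 140), giving (4) ⊆ (276, 140). Containment (⊆): since 4 | 276 and 4 | 140 (276 = 4·69, 140 = 4·35), every Z-linear combination of 276 and 140 is divisible by 4, so (276, 140) ⊆ (4). Therefore (276, 140) = (4), d = 4.

Final answer: (276, 140) = (4); d = 4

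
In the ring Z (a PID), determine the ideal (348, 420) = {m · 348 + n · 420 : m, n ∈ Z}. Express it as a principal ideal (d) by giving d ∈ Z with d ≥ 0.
In the PID Z, (a, b) is generated by gcd(a, b). Compute gcd(420, 348) with the extended Euclidean algorithm, tracking rows (r, s, t) with s·420 + t·348 = r:
  row A: (420, 1, 0)   [1·420 + 0·348 = 420]
  row B: (348, 0, 1)   [0·420 + 1·348 = 348]
  420 = 1·348 + 72   → row C = row A − 1·row B = (72, 1, −1)   [check: 1·420 − 1·348 = 72]
  348 = 4·72 + 60   → row D = row B − 4·row C = (60, −4, 5)   [check: −4·420 + 5·348 = 60]
  72 = 1·60 + 12   → row E = row C − 1·row D = (12, 5, −6)   [check: 5·420 − 6·348 = 12]
  60 = 5·12 + 0   → remainder 0, stop. gcd = 12 (last nonzero row E).
So gcd(348, 420) = 12, with Bézout identity 5·420 − 6·348 = 12. Containment (⊇): the Bézout identity exhibits 12 as an element of (348, 420), giving (12) ⊆ (348, 420). Containment (⊆): since 12 | 348 and 12 | 420 (348 = 12·29, 420 = 12·35), every Z-linear combination of 348 and 420 is divisible by 12, so (348, 420) ⊆ (12). Therefore (348, 420) = (12), d = 12.

Final answer: (348, 420) = (12); d = 12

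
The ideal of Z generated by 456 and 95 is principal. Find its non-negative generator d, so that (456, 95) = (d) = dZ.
In the PID Z, (a, b) is generated by gcd(a, b). Compute gcd(456, 95) with the extended Euclidean algorithm, tracking rows (r, s, t) with s·456 + t·95 = r:
  row A: (456, 1, 0)   [1·456 + 0·95 = 456]
  row B: (95, 0, 1)   [0·456 + 1·95 = 95]
  456 = 4·95 + 76   → row C = row A − 4·row B = (76, 1, −4)   [check: 1·456 − 4·95 = 76]
  95 = 1·76 + 19   → row D = row B − 1·row C = (19, −1, 5)   [check: −1·456 + 5·95 = 19]
  76 = 4·19 + 0   → remainder 0, stop. gcd = 19 (last nonzero row D).
So gcd(456, 95) = 19, with Bézout identity −1·456 + 5·95 = 19. Containment (⊇): the Bézout identity exhibits 19 as an element of (456, 95), giving (19) ⊆ (456, 95). Containment (⊆): since 19 | 456 and 19 | 95 (456 = 19·24, 95 = 19·5), every Z-linear combination of 456 and 95 is divisible by 19, so (456, 95) ⊆ (19). Therefore (456, 95) = (19), d = 19.

Final answer: (456, 95) = (19); d = 19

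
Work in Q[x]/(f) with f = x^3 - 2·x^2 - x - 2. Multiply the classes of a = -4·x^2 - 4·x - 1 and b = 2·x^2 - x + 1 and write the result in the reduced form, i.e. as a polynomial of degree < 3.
First multiply in Q[x] without reducing: a · b = -8·x^4 - 4·x^3 - 2·x^2 - 3·x - 1. Now divide by f(x) = x^3 - 2·x^2 - x - 2, eliminating the leading term at each step:
  leading term -8·x^4: subtract (-8·x)·f(x) = -8·x^4 + 16·x^3 + 8·x^2 + 16·x, leaving -20·x^3 - 10·x^2 - 19·x - 1
  leading term -20·x^3: subtract (-20)·f(x) = -20·x^3 + 40·x^2 + 20·x + 40, leaving -50·x^2 - 39·x - 41
The degree is now < 3, so this is the remainder. Hence a · b ≡ -50·x^2 - 39·x - 41 in Q[x]/(f).

Final answer: a · b ≡ -50·x^2 - 39·x - 41 (mod f(x))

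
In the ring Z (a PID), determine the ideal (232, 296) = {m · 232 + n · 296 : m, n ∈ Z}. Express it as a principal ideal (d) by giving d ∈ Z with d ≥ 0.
(232, 296) = (8); d = 8

In the PID Z, (a, b) is generated by gcd(a, b). Compute gcd(296, 232) with the extended Euclidean algorithm, tracking rows (r, s, t) with s·296 + t·232 = r:
  row A: (296, 1, 0)   [1·296 + 0·232 = 296]
  row B: (232, 0, 1)   [0·296 + 1·232 = 232]
  296 = 1·232 + 64   → row C = row A − 1·row B = (64, 1, −1)   [check: 1·296 − 1·232 = 64]
  232 = 3·64 + 40   → row D = row B − 3·row C = (40, −3, 4)   [check: −3·296 + 4·232 = 40]
  64 = 1·40 + 24   → row E = row C − 1·row D = (24, 4, −5)   [check: 4·296 − 5·232 = 24]
  40 = 1·24 + 16   → row F = row D − 1·row E = (16, −7, 9)   [check: −7·296 + 9·232 = 16]
  24 = 1·16 + 8   → row G = row E − 1·row F = (8, 11, −14)   [check: 11·296 − 14·232 = 8]
  16 = 2·8 + 0   → remainder 0, stop. gcd = 8 (last nonzero row G).
So gcd(232, 296) = 8, with Bézout identity 11·296 − 14·232 = 8. Containment (⊇): the Bézout identity exhibits 8 as an element of (232, 296), giving (8) ⊆ (232, 296). Containment (⊆): since 8 | 232 and 8 | 296 (232 = 8·29, 296 = 8·37), every Z-linear combination of 232 and 296 is divisible by 8, so (232, 296) ⊆ (8). Therefore (232, 296) = (8), d = 8.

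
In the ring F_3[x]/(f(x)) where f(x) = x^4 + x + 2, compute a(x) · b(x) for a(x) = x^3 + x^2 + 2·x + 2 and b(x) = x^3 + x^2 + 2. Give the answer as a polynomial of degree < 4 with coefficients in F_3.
a · b ≡ 2·x^3 + 1 (mod f(x))

Multiply as integer polynomials: a · b = x^6 + 2·x^5 + 3·x^4 + 6·x^3 + 4·x^2 + 4·x + 4. Reducing coefficients mod 3: a · b ≡ x^6 + 2·x^5 + x^2 + x + 1. Now divide by f(x) = x^4 + x + 2 in F_3[x], eliminating the leading term at each step:
  leading term x^6: subtract (x^2)·f(x) = x^6 + x^3 + 2·x^2, leaving 2·x^5 + 2·x^3 + 2·x^2 + x + 1 (coefficients mod 3)
  leading term 2·x^5: subtract (2·x)·f(x) = 2·x^5 + 2·x^2 + x, leaving 2·x^3 + 1 (coefficients mod 3)
The degree is now < 4, so this is the remainder. Hence a · b ≡ 2·x^3 + 1 in F_3[x]/(f).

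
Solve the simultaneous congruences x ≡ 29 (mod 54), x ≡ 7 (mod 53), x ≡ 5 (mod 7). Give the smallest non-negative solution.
The moduli 54, 53, 7 are pairwise coprime, so by the CRT there is a unique solution mod 54·53·7 = 20034.
Solve by successive substitution. Start with x ≡ 29 (mod 54).
  Combine with x ≡ 7 (mod 53): write x = 29 + 54·t and require 29 + 54·t ≡ 7 (mod 53), i.e. 54·t ≡ 7 − 29 ≡ 31 (mod 53). Since 54^(−1) ≡ 1 (mod 53) (54 ≡ 1 (mod 53)), t ≡ 1·31 ≡ 31 (mod 53). So x ≡ 29 + 54·31 = 1703 (mod 2862).
  Combine with x ≡ 5 (mod 7): write x = 1703 + 2862·t and require 1703 + 2862·t ≡ 5 (mod 7), i.e. 2862·t ≡ 5 − 1703 ≡ 3 (mod 7). Since 2862^(−1) ≡ 6 (mod 7) (2862 ≡ 6 (mod 7)), t ≡ 6·3 ≡ 4 (mod 7). So x ≡ 1703 + 2862·4 = 13151 (mod 20034).
Unique solution in [0, 20034): x = 13151.

Final answer: x ≡ 13151 (mod 20034); the representative in [0, 20034) is 13151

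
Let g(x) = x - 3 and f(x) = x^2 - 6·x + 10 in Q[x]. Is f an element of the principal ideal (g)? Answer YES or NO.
NO

In Q[x] the ideal (g) consists of all multiples of g, so f ∈ (g) iff g | f, i.e. iff the remainder of f on division by g is 0. Divide f by g (g is monic, so eliminate the leading term of the running remainder at each step):
  leading term x^2: subtract (x)·g(x) = x^2 - 3·x, leaving 10 - 3·x
  leading term -3·x: subtract (-3)·g(x) = 9 - 3·x, leaving 1
The remainder r(x) = 1 ≠ 0 (and deg r < deg g), so g ∤ f, i.e. f ∉ (g).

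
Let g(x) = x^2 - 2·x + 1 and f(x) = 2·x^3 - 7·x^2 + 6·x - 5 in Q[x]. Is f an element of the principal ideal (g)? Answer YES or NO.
NO

In Q[x] the ideal (g) consists of all multiples of g, so f ∈ (g) iff g | f, i.e. iff the remainder of f on division by g is 0. Divide f by g (g is monic, so eliminate the leading term of the running remainder at each step):
  leading term 2·x^3: subtract (2·x)·g(x) = 2·x^3 - 4·x^2 + 2·x, leaving -3·x^2 + 4·x - 5
  leading term -3·x^2: subtract (-3)·g(x) = -3·x^2 + 6·x - 3, leaving -2·x - 2
The remainder r(x) = -2·x - 2 ≠ 0 (and deg r < deg g), so g ∤ f, i.e. f ∉ (g).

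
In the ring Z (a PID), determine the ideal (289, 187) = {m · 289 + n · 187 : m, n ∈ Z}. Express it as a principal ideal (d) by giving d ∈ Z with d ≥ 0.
(289, 187) = (17); d = 17

In the PID Z, (a, b) is generated by gcd(a, b). Compute gcd(289, 187) with the extended Euclidean algorithm, tracking rows (r, s, t) with s·289 + t·187 = r:
  row A: (289, 1, 0)   [1·289 + 0·187 = 289]
  row B: (187, 0, 1)   [0·289 + 1·187 = 187]
  289 = 1·187 + 102   → row C = row A − 1·row B = (102, 1, −1)   [check: 1·289 − 1·187 = 102]
  187 = 1·102 + 85   → row D = row B − 1·row C = (85, −1, 2)   [check: −1·289 + 2·187 = 85]
  102 = 1·85 + 17   → row E = row C − 1·row D = (17, 2, −3)   [check: 2·289 − 3·187 = 17]
  85 = 5·17 + 0   → remainder 0, stop. gcd = 17 (last nonzero row E).
So gcd(289, 187) = 17, with Bézout identity 2·289 − 3·187 = 17. Containment (⊇): the Bézout identity exhibits 17 as an element of (289, 187), giving (17) ⊆ (289, 187). Containment (⊆): since 17 | 289 and 17 | 187 (289 = 17·17, 187 = 17·11), every Z-linear combination of 289 and 187 is divisible by 17, so (289, 187) ⊆ (17). Therefore (289, 187) = (17), d = 17.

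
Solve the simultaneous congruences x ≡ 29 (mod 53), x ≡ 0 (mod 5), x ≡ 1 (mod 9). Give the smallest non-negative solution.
x ≡ 1990 (mod 2385); the representative in [0, 2385) is 1990

The moduli 53, 5, 9 are pairwise coprime, so by the CRT there is a unique solution mod 53·5·9 = 2385.
Solve by successive substitution. Start with x ≡ 29 (mod 53).
  Combine with x ≡ 0 (mod 5): write x = 29 + 53·t and require 29 + 53·t ≡ 0 (mod 5), i.e. 53·t ≡ 0 − 29 ≡ 1 (mod 5). Since 53^(−1) ≡ 2 (mod 5) (53 ≡ 3 (mod 5)), t ≡ 2·1 ≡ 2 (mod 5). So x ≡ 29 + 53·2 = 135 (mod 265).
  Combine with x ≡ 1 (mod 9): write x = 135 + 265·t and require 135 + 265·t ≡ 1 (mod 9), i.e. 265·t ≡ 1 − 135 ≡ 1 (mod 9). Since 265^(−1) ≡ 7 (mod 9) (265 ≡ 4 (mod 9)), t ≡ 7·1 ≡ 7 (mod 9). So x ≡ 135 + 265·7 = 1990 (mod 2385).
Unique solution in [0, 2385): x = 1990.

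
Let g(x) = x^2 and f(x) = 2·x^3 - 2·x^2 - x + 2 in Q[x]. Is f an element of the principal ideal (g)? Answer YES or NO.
In Q[x] the ideal (g) consists of all multiples of g, so f ∈ (g) iff g | f, i.e. iff the remainder of f on division by g is 0. Divide f by g (g is monic, so eliminate the leading term of the running remainder at each step):
  leading term 2·x^3: subtract (2·x)·g(x) = 2·x^3, leaving -2·x^2 - x + 2
  leading term -2·x^2: subtract (-2)·g(x) = -2·x^2, leaving 2 - x
The remainder r(x) = 2 - x ≠ 0 (and deg r < deg g), so g ∤ f, i.e. f ∉ (g).

Final answer: NO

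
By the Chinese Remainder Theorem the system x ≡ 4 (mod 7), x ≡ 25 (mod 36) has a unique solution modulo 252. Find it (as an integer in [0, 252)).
The moduli 7, 36 are pairwise coprime, so by the CRT there is a unique solution mod 7·36 = 252.
Solve by successive substitution. Start with x ≡ 4 (mod 7).
  Combine with x ≡ 25 (mod 36): write x = 4 + 7·t and require 4 + 7·t ≡ 25 (mod 36), i.e. 7·t ≡ 25 − 4 ≡ 21 (mod 36). Since 7^(−1) ≡ 31 (mod 36), t ≡ 31·21 ≡ 3 (mod 36). So x ≡ 4 + 7·3 = 25 (mod 252).
Unique solution in [0, 252): x = 25.

Final answer: x ≡ 25 (mod 252); the representative in [0, 252) is 25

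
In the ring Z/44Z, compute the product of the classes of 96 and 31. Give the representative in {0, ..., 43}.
28

Reduce the factors first: 96 ≡ 8 (mod 44), so 96 · 31 ≡ 8 · 31 (mod 44). 8 · 31 = 248. Dividing by 44: 248 = 5·44 + 28. So (96 · 31) mod 44 = 28.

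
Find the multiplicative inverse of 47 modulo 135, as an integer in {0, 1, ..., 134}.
47^(−1) ≡ 23 (mod 135)

Apply the extended Euclidean algorithm to (135, 47), tracking rows (r, s, t) with s·135 + t·47 = r. Each division r_prev = q·r_cur + r_new produces the new row as (previous row) − q·(current row):
  row A: (135, 1, 0)   [1·135 + 0·47 = 135]
  row B: (47, 0, 1)   [0·135 + 1·47 = 47]
  135 = 2·47 + 41   → row C = row A − 2·row B = (41, 1, −2)   [check: 1·135 − 2·47 = 41]
  47 = 1·41 + 6   → row D = row B − 1·row C = (6, −1, 3)   [check: −1·135 + 3·47 = 6]
  41 = 6·6 + 5   → row E = row C − 6·row D = (5, 7, −20)   [check: 7·135 − 20·47 = 5]
  6 = 1·5 + 1   → row F = row D − 1·row E = (1, −8, 23)   [check: −8·135 + 23·47 = 1]
  5 = 5·1 + 0   → remainder 0, stop. gcd = 1 (last nonzero row F).
The gcd is 1, so 47 is invertible mod 135. The last nonzero row gives −8·135 + 23·47 = 1, so t = 23. So 47^(−1) ≡ 23 (mod 135). Verify: 47 · 23 = 1081 ≡ 1 (mod 135). ✓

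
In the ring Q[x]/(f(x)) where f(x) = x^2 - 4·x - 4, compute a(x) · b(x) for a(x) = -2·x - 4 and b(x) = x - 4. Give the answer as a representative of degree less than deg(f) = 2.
a · b ≡ 8 - 4·x (mod f(x))

First multiply in Q[x] without reducing: a · b = -2·x^2 + 4·x + 16. Now divide by f(x) = x^2 - 4·x - 4, eliminating the leading term at each step:
  leading term -2·x^2: subtract (-2)·f(x) = -2·x^2 + 8·x + 8, leaving 8 - 4·x
The degree is now < 2, so this is the remainder. Hence a · b ≡ 8 - 4·x in Q[x]/(f).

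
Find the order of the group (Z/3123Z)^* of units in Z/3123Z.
(Z/3123Z)^* consists of the classes a with gcd(a, 3123) = 1, so its order is φ(3123). φ is multiplicative, with φ(p^e) = p^e − p^(e−1). Factorise 3123 = 3^2 · 347. Then
  φ(3123) = (3^2 − 3^1) · (347 − 1) = 6 · 346 = 2076.
Thus |(Z/3123Z)^*| = 2076.

Final answer: |(Z/3123Z)^*| = 2076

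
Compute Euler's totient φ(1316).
φ(1316) = 552

φ is multiplicative, with φ(p^e) = p^e − p^(e−1). Factorise 1316 = 2^2 · 7 · 47. Then
  φ(1316) = (2^2 − 2^1) · (7 − 1) · (47 − 1) = 2 · 6 · 46 = 552.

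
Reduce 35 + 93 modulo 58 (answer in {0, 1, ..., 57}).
12

Reduce the summands first: 93 ≡ 35 (mod 58), so 35 + 93 ≡ 35 + 35 (mod 58). 35 + 35 = 70; 70 = 1·58 + 12, so (35 + 93) mod 58 = 12.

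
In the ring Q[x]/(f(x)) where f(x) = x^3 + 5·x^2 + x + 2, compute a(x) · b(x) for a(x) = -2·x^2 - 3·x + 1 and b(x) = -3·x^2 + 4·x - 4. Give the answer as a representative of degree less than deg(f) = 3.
First multiply in Q[x] without reducing: a · b = 6·x^4 + x^3 - 7·x^2 + 16·x - 4. Now divide by f(x) = x^3 + 5·x^2 + x + 2, eliminating the leading term at each step:
  leading term 6·x^4: subtract (6·x)·f(x) = 6·x^4 + 30·x^3 + 6·x^2 + 12·x, leaving -29·x^3 - 13·x^2 + 4·x - 4
  leading term -29·x^3: subtract (-29)·f(x) = -29·x^3 - 145·x^2 - 29·x - 58, leaving 132·x^2 + 33·x + 54
The degree is now < 3, so this is the remainder. Hence a · b ≡ 132·x^2 + 33·x + 54 in Q[x]/(f).

Final answer: a · b ≡ 132·x^2 + 33·x + 54 (mod f(x))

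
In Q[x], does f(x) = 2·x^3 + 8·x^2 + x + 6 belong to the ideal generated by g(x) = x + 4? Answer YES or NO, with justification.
In Q[x] the ideal (g) consists of all multiples of g, so f ∈ (g) iff g | f, i.e. iff the remainder of f on division by g is 0. Divide f by g (g is monic, so eliminate the leading term of the running remainder at each step):
  leading term 2·x^3: subtract (2·x^2)·g(x) = 2·x^3 + 8·x^2, leaving x + 6
  leading term x: subtract (1)·g(x) = x + 4, leaving 2
The remainder r(x) = 2 ≠ 0 (and deg r < deg g), so g ∤ f, i.e. f ∉ (g).

Final answer: NO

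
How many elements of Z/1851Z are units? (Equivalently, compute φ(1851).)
Z/1851Z has φ(1851) = 1232 units

An element a ∈ Z/1851Z is a unit iff gcd(a, 1851) = 1, so the number of units is φ(1851). φ is multiplicative, with φ(p^e) = p^e − p^(e−1). Factorise 1851 = 3 · 617. Then
  φ(1851) = (3 − 1) · (617 − 1) = 2 · 616 = 1232.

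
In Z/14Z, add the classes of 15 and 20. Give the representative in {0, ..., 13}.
7

Reduce the summands first: 15 ≡ 1, 20 ≡ 6 (mod 14), so 15 + 20 ≡ 1 + 6 (mod 14). 1 + 6 = 7; 7 = 0·14 + 7, so (15 + 20) mod 14 = 7.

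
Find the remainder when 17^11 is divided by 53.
11

Use repeated squaring. Binary(11) = 1011. Walk through the bits of the exponent 11 left-to-right: at each bit after the leading one, square the running value, then multiply by 17 if the bit is 1 (always reducing mod 53):
  bit 1 = 1 (leading): start with 17.
  bit 2 = 0: square 17^2 = 289 ≡ 24 (mod 53).
  bit 3 = 1: square 24^2 = 576 ≡ 46; bit is 1, so multiply 46·17 = 782 ≡ 40 (mod 53).
  bit 4 = 1: square 40^2 = 1600 ≡ 10; bit is 1, so multiply 10·17 = 170 ≡ 11 (mod 53).
Final value: 17^11 ≡ 11 (mod 53).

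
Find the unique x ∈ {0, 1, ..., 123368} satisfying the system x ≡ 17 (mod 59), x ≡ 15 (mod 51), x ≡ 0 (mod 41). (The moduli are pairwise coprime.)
The moduli 59, 51, 41 are pairwise coprime, so by the CRT there is a unique solution mod 59·51·41 = 123369.
Solve by successive substitution. Start with x ≡ 17 (mod 59).
  Combine with x ≡ 15 (mod 51): write x = 17 + 59·t and require 17 + 59·t ≡ 15 (mod 51), i.e. 59·t ≡ 15 − 17 ≡ 49 (mod 51). Since 59^(−1) ≡ 32 (mod 51) (59 ≡ 8 (mod 51)), t ≡ 32·49 ≡ 38 (mod 51). So x ≡ 17 + 59·38 = 2259 (mod 3009).
  Combine with x ≡ 0 (mod 41): write x = 2259 + 3009·t and require 2259 + 3009·t ≡ 0 (mod 41), i.e. 3009·t ≡ 0 − 2259 ≡ 37 (mod 41). Since 3009^(−1) ≡ 18 (mod 41) (3009 ≡ 16 (mod 41)), t ≡ 18·37 ≡ 10 (mod 41). So x ≡ 2259 + 3009·10 = 32349 (mod 123369).
Unique solution in [0, 123369): x = 32349.

Final answer: x ≡ 32349 (mod 123369); the representative in [0, 123369) is 32349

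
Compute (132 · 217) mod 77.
Reduce the factors first: 132 ≡ 55, 217 ≡ 63 (mod 77), so 132 · 217 ≡ 55 · 63 (mod 77). 55 · 63 = 3465. Dividing by 77: 3465 = 45·77 + 0. So (132 · 217) mod 77 = 0.

Final answer: 0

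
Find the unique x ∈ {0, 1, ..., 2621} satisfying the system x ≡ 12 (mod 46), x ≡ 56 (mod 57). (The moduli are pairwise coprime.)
The moduli 46, 57 are pairwise coprime, so by the CRT there is a unique solution mod 46·57 = 2622.
Solve by successive substitution. Start with x ≡ 12 (mod 46).
  Combine with x ≡ 56 (mod 57): write x = 12 + 46·t and require 12 + 46·t ≡ 56 (mod 57), i.e. 46·t ≡ 56 − 12 ≡ 44 (mod 57). Since 46^(−1) ≡ 31 (mod 57), t ≡ 31·44 ≡ 53 (mod 57). So x ≡ 12 + 46·53 = 2450 (mod 2622).
Unique solution in [0, 2622): x = 2450.

Final answer: x ≡ 2450 (mod 2622); the representative in [0, 2622) is 2450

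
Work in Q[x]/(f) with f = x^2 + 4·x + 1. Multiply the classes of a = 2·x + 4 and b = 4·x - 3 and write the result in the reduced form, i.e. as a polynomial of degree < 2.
a · b ≡ -22·x - 20 (mod f(x))

First multiply in Q[x] without reducing: a · b = 8·x^2 + 10·x - 12. Now divide by f(x) = x^2 + 4·x + 1, eliminating the leading term at each step:
  leading term 8·x^2: subtract (8)·f(x) = 8·x^2 + 32·x + 8, leaving -22·x - 20
The degree is now < 2, so this is the remainder. Hence a · b ≡ -22·x - 20 in Q[x]/(f).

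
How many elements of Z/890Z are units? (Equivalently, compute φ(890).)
Z/890Z has φ(890) = 352 units

An element a ∈ Z/890Z is a unit iff gcd(a, 890) = 1, so the number of units is φ(890). φ is multiplicative, with φ(p^e) = p^e − p^(e−1). Factorise 890 = 2 · 5 · 89. Then
  φ(890) = (2 − 1) · (5 − 1) · (89 − 1) = 1 · 4 · 88 = 352.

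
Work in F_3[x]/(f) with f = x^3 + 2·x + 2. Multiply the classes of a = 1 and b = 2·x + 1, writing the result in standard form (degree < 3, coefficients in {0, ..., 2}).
Multiply as integer polynomials: a · b = 2·x + 1. Reducing coefficients mod 3: a · b ≡ 2·x + 1. This already has degree < 3, so no reduction by f is needed. Hence a · b ≡ 2·x + 1 in F_3[x]/(f).

Final answer: a · b ≡ 2·x + 1 (mod f(x))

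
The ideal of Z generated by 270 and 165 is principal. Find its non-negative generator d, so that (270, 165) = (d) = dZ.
(270, 165) = (15); d = 15

In the PID Z, (a, b) is generated by gcd(a, b). Compute gcd(270, 165) with the extended Euclidean algorithm, tracking rows (r, s, t) with s·270 + t·165 = r:
  row A: (270, 1, 0)   [1·270 + 0·165 = 270]
  row B: (165, 0, 1)   [0·270 + 1·165 = 165]
  270 = 1·165 + 105   → row C = row A − 1·row B = (105, 1, −1)   [check: 1·270 − 1·165 = 105]
  165 = 1·105 + 60   → row D = row B − 1·row C = (60, −1, 2)   [check: −1·270 + 2·165 = 60]
  105 = 1·60 + 45   → row E = row C − 1·row D = (45, 2, −3)   [check: 2·270 − 3·165 = 45]
  60 = 1·45 + 15   → row F = row D − 1·row E = (15, −3, 5)   [check: −3·270 + 5·165 = 15]
  45 = 3·15 + 0   → remainder 0, stop. gcd = 15 (last nonzero row F).
So gcd(270, 165) = 15, with Bézout identity −3·270 + 5·165 = 15. Containment (⊇): the Bézout identity exhibits 15 as an element of (270, 165), giving (15) ⊆ (270, 165). Containment (⊆): since 15 | 270 and 15 | 165 (270 = 15·18, 165 = 15·11), every Z-linear combination of 270 and 165 is divisible by 15, so (270, 165) ⊆ (15). Therefore (270, 165) = (15), d = 15.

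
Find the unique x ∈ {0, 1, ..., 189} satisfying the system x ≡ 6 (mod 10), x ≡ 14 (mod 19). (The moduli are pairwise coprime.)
The moduli 10, 19 are pairwise coprime, so by the CRT there is a unique solution mod 10·19 = 190.
Solve by successive substitution. Start with x ≡ 6 (mod 10).
  Combine with x ≡ 14 (mod 19): write x = 6 + 10·t and require 6 + 10·t ≡ 14 (mod 19), i.e. 10·t ≡ 14 − 6 ≡ 8 (mod 19). Since 10^(−1) ≡ 2 (mod 19), t ≡ 2·8 ≡ 16 (mod 19). So x ≡ 6 + 10·16 = 166 (mod 190).
Unique solution in [0, 190): x = 166.

Final answer: x ≡ 166 (mod 190); the representative in [0, 190) is 166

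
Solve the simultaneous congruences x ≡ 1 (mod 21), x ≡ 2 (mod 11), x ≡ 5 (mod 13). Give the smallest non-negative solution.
The moduli 21, 11, 13 are pairwise coprime, so by the CRT there is a unique solution mod 21·11·13 = 3003.
Solve by successive substitution. Start with x ≡ 1 (mod 21).
  Combine with x ≡ 2 (mod 11): write x = 1 + 21·t and require 1 + 21·t ≡ 2 (mod 11), i.e. 21·t ≡ 2 − 1 ≡ 1 (mod 11). Since 21^(−1) ≡ 10 (mod 11) (21 ≡ 10 (mod 11)), t ≡ 10·1 ≡ 10 (mod 11). So x ≡ 1 + 21·10 = 211 (mod 231).
  Combine with x ≡ 5 (mod 13): write x = 211 + 231·t and require 211 + 231·t ≡ 5 (mod 13), i.e. 231·t ≡ 5 − 211 ≡ 2 (mod 13). Since 231^(−1) ≡ 4 (mod 13) (231 ≡ 10 (mod 13)), t ≡ 4·2 ≡ 8 (mod 13). So x ≡ 211 + 231·8 = 2059 (mod 3003).
Unique solution in [0, 3003): x = 2059.

Final answer: x ≡ 2059 (mod 3003); the representative in [0, 3003) is 2059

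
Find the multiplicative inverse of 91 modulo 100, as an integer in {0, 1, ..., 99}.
Apply the extended Euclidean algorithm to (100, 91), tracking rows (r, s, t) with s·100 + t·91 = r. Each division r_prev = q·r_cur + r_new produces the new row as (previous row) − q·(current row):
  row A: (100, 1, 0)   [1·100 + 0·91 = 100]
  row B: (91, 0, 1)   [0·100 + 1·91 = 91]
  100 = 1·91 + 9   → row C = row A − 1·row B = (9, 1, −1)   [check: 1·100 − 1·91 = 9]
  91 = 10·9 + 1   → row D = row B − 10·row C = (1, −10, 11)   [check: −10·100 + 11·91 = 1]
  9 = 9·1 + 0   → remainder 0, stop. gcd = 1 (last nonzero row D).
The gcd is 1, so 91 is invertible mod 100. The last nonzero row gives −10·100 + 11·91 = 1, so t = 11. So 91^(−1) ≡ 11 (mod 100). Verify: 91 · 11 = 1001 ≡ 1 (mod 100). ✓

Final answer: 91^(−1) ≡ 11 (mod 100)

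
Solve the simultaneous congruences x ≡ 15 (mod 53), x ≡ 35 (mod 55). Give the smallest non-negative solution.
x ≡ 2400 (mod 2915); the representative in [0, 2915) is 2400

The moduli 53, 55 are pairwise coprime, so by the CRT there is a unique solution mod 53·55 = 2915.
Solve by successive substitution. Start with x ≡ 15 (mod 53).
  Combine with x ≡ 35 (mod 55): write x = 15 + 53·t and require 15 + 53·t ≡ 35 (mod 55), i.e. 53·t ≡ 35 − 15 ≡ 20 (mod 55). Since 53^(−1) ≡ 27 (mod 55), t ≡ 27·20 ≡ 45 (mod 55). So x ≡ 15 + 53·45 = 2400 (mod 2915).
Unique solution in [0, 2915): x = 2400.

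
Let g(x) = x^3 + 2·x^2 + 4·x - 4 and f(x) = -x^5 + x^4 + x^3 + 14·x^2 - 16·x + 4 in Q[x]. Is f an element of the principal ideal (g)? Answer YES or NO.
In Q[x] the ideal (g) consists of all multiples of g, so f ∈ (g) iff g | f, i.e. iff the remainder of f on division by g is 0. Divide f by g (g is monic, so eliminate the leading term of the running remainder at each step):
  leading term -x^5: subtract (-x^2)·g(x) = -x^5 - 2·x^4 - 4·x^3 + 4·x^2, leaving 3·x^4 + 5·x^3 + 10·x^2 - 16·x + 4
  leading term 3·x^4: subtract (3·x)·g(x) = 3·x^4 + 6·x^3 + 12·x^2 - 12·x, leaving -x^3 - 2·x^2 - 4·x + 4
  leading term -x^3: subtract (-1)·g(x) = -x^3 - 2·x^2 - 4·x + 4, leaving 0
The remainder is 0, so f(x) = g(x) · h(x) with h(x) = -x^2 + 3·x - 1. Hence g | f, i.e. f ∈ (g).

Final answer: YES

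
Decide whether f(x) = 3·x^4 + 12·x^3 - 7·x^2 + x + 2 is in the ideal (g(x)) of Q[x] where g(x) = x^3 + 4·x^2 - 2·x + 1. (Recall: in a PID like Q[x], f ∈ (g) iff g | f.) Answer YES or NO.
In Q[x] the ideal (g) consists of all multiples of g, so f ∈ (g) iff g | f, i.e. iff the remainder of f on division by g is 0. Divide f by g (g is monic, so eliminate the leading term of the running remainder at each step):
  leading term 3·x^4: subtract (3·x)·g(x) = 3·x^4 + 12·x^3 - 6·x^2 + 3·x, leaving -x^2 - 2·x + 2
The remainder r(x) = -x^2 - 2·x + 2 ≠ 0 (and deg r < deg g), so g ∤ f, i.e. f ∉ (g).

Final answer: NO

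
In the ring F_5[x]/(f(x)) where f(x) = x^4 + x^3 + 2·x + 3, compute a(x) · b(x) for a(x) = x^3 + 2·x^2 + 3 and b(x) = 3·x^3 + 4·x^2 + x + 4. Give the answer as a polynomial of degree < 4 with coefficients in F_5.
Multiply as integer polynomials: a · b = 3·x^6 + 10·x^5 + 9·x^4 + 15·x^3 + 20·x^2 + 3·x + 12. Reducing coefficients mod 5: a · b ≡ 3·x^6 + 4·x^4 + 3·x + 2. Now divide by f(x) = x^4 + x^3 + 2·x + 3 in F_5[x], eliminating the leading term at each step:
  leading term 3·x^6: subtract (3·x^2)·f(x) = 3·x^6 + 3·x^5 + x^3 + 4·x^2, leaving 2·x^5 + 4·x^4 + 4·x^3 + x^2 + 3·x + 2 (coefficients mod 5)
  leading term 2·x^5: subtract (2·x)·f(x) = 2·x^5 + 2·x^4 + 4·x^2 + x, leaving 2·x^4 + 4·x^3 + 2·x^2 + 2·x + 2 (coefficients mod 5)
  leading term 2·x^4: subtract (2)·f(x) = 2·x^4 + 2·x^3 + 4·x + 1, leaving 2·x^3 + 2·x^2 + 3·x + 1 (coefficients mod 5)
The degree is now < 4, so this is the remainder. Hence a · b ≡ 2·x^3 + 2·x^2 + 3·x + 1 in F_5[x]/(f).

Final answer: a · b ≡ 2·x^3 + 2·x^2 + 3·x + 1 (mod f(x))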